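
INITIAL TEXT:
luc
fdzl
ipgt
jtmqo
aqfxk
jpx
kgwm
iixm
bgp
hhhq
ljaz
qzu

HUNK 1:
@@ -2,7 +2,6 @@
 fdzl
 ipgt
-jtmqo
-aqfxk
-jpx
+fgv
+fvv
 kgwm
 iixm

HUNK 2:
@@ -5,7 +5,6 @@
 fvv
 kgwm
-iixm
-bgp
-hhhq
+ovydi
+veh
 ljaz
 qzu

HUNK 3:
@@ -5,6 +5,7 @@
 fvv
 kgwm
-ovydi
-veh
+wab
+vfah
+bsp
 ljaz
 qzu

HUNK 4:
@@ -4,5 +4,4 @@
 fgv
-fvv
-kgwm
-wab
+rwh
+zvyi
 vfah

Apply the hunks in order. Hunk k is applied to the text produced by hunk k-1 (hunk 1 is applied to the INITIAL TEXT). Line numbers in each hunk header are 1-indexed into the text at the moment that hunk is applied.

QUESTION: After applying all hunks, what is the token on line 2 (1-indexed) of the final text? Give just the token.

Answer: fdzl

Derivation:
Hunk 1: at line 2 remove [jtmqo,aqfxk,jpx] add [fgv,fvv] -> 11 lines: luc fdzl ipgt fgv fvv kgwm iixm bgp hhhq ljaz qzu
Hunk 2: at line 5 remove [iixm,bgp,hhhq] add [ovydi,veh] -> 10 lines: luc fdzl ipgt fgv fvv kgwm ovydi veh ljaz qzu
Hunk 3: at line 5 remove [ovydi,veh] add [wab,vfah,bsp] -> 11 lines: luc fdzl ipgt fgv fvv kgwm wab vfah bsp ljaz qzu
Hunk 4: at line 4 remove [fvv,kgwm,wab] add [rwh,zvyi] -> 10 lines: luc fdzl ipgt fgv rwh zvyi vfah bsp ljaz qzu
Final line 2: fdzl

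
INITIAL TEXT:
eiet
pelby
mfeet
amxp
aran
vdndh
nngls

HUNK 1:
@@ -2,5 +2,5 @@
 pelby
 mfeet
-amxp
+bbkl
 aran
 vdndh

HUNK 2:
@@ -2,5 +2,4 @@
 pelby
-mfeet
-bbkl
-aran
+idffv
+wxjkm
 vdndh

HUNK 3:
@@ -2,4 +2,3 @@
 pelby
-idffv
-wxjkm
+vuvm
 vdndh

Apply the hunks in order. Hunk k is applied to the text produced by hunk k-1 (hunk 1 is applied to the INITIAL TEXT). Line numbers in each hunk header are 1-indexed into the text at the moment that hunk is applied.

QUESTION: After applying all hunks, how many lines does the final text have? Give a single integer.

Hunk 1: at line 2 remove [amxp] add [bbkl] -> 7 lines: eiet pelby mfeet bbkl aran vdndh nngls
Hunk 2: at line 2 remove [mfeet,bbkl,aran] add [idffv,wxjkm] -> 6 lines: eiet pelby idffv wxjkm vdndh nngls
Hunk 3: at line 2 remove [idffv,wxjkm] add [vuvm] -> 5 lines: eiet pelby vuvm vdndh nngls
Final line count: 5

Answer: 5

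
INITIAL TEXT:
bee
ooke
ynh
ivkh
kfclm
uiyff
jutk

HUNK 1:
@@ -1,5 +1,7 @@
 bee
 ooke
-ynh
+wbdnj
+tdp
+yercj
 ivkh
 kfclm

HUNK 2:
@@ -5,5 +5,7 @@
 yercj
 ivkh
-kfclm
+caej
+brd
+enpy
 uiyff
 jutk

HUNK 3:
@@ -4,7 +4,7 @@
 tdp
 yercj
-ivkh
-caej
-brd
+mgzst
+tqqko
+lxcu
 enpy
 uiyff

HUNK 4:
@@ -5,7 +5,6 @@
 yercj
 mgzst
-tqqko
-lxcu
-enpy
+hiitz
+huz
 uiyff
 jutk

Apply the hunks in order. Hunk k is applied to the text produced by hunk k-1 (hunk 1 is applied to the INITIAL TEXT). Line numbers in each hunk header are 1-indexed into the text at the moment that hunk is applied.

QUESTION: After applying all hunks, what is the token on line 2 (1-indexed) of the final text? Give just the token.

Answer: ooke

Derivation:
Hunk 1: at line 1 remove [ynh] add [wbdnj,tdp,yercj] -> 9 lines: bee ooke wbdnj tdp yercj ivkh kfclm uiyff jutk
Hunk 2: at line 5 remove [kfclm] add [caej,brd,enpy] -> 11 lines: bee ooke wbdnj tdp yercj ivkh caej brd enpy uiyff jutk
Hunk 3: at line 4 remove [ivkh,caej,brd] add [mgzst,tqqko,lxcu] -> 11 lines: bee ooke wbdnj tdp yercj mgzst tqqko lxcu enpy uiyff jutk
Hunk 4: at line 5 remove [tqqko,lxcu,enpy] add [hiitz,huz] -> 10 lines: bee ooke wbdnj tdp yercj mgzst hiitz huz uiyff jutk
Final line 2: ooke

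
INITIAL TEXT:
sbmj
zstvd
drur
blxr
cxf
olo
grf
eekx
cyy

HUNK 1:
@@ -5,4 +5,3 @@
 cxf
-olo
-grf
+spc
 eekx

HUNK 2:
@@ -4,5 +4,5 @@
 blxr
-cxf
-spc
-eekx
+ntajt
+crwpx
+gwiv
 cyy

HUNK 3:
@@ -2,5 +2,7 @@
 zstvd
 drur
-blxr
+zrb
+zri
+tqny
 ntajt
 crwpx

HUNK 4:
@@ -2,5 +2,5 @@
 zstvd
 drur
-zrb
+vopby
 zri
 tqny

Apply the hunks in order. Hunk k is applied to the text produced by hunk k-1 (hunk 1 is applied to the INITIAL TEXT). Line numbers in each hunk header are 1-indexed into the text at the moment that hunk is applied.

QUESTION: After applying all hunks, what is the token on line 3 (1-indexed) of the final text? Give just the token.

Answer: drur

Derivation:
Hunk 1: at line 5 remove [olo,grf] add [spc] -> 8 lines: sbmj zstvd drur blxr cxf spc eekx cyy
Hunk 2: at line 4 remove [cxf,spc,eekx] add [ntajt,crwpx,gwiv] -> 8 lines: sbmj zstvd drur blxr ntajt crwpx gwiv cyy
Hunk 3: at line 2 remove [blxr] add [zrb,zri,tqny] -> 10 lines: sbmj zstvd drur zrb zri tqny ntajt crwpx gwiv cyy
Hunk 4: at line 2 remove [zrb] add [vopby] -> 10 lines: sbmj zstvd drur vopby zri tqny ntajt crwpx gwiv cyy
Final line 3: drur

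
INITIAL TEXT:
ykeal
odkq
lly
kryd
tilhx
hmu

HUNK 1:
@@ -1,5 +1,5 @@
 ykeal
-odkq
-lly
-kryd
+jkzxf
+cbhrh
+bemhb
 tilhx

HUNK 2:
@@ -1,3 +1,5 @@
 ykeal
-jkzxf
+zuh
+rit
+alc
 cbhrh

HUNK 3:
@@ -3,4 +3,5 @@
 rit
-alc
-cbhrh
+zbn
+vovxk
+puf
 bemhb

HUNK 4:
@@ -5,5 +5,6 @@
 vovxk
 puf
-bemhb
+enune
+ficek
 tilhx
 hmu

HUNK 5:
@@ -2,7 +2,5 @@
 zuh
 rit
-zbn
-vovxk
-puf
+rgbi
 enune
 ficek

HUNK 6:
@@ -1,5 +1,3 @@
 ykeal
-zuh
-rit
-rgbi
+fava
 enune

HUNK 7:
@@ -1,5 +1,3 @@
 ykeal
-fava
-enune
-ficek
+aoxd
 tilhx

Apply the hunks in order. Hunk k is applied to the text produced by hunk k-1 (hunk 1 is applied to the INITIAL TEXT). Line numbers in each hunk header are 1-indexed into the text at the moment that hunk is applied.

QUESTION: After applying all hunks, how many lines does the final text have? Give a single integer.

Hunk 1: at line 1 remove [odkq,lly,kryd] add [jkzxf,cbhrh,bemhb] -> 6 lines: ykeal jkzxf cbhrh bemhb tilhx hmu
Hunk 2: at line 1 remove [jkzxf] add [zuh,rit,alc] -> 8 lines: ykeal zuh rit alc cbhrh bemhb tilhx hmu
Hunk 3: at line 3 remove [alc,cbhrh] add [zbn,vovxk,puf] -> 9 lines: ykeal zuh rit zbn vovxk puf bemhb tilhx hmu
Hunk 4: at line 5 remove [bemhb] add [enune,ficek] -> 10 lines: ykeal zuh rit zbn vovxk puf enune ficek tilhx hmu
Hunk 5: at line 2 remove [zbn,vovxk,puf] add [rgbi] -> 8 lines: ykeal zuh rit rgbi enune ficek tilhx hmu
Hunk 6: at line 1 remove [zuh,rit,rgbi] add [fava] -> 6 lines: ykeal fava enune ficek tilhx hmu
Hunk 7: at line 1 remove [fava,enune,ficek] add [aoxd] -> 4 lines: ykeal aoxd tilhx hmu
Final line count: 4

Answer: 4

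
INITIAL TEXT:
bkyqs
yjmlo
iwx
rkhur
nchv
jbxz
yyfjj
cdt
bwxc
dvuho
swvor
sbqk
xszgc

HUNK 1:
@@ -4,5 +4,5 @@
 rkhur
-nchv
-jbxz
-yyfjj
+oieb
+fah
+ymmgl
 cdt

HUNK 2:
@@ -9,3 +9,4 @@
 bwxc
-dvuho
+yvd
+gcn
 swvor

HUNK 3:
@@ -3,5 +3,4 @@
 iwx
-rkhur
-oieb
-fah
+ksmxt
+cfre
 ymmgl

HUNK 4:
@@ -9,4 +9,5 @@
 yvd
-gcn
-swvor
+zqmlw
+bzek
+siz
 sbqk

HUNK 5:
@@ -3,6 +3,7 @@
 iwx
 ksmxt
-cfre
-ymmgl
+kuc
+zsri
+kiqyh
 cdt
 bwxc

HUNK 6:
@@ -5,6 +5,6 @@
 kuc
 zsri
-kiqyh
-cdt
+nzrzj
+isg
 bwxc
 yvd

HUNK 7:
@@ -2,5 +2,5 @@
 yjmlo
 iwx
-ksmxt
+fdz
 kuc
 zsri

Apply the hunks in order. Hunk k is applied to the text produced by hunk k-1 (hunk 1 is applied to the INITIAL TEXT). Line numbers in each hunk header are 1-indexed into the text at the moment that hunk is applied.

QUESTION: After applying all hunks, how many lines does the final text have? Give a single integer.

Hunk 1: at line 4 remove [nchv,jbxz,yyfjj] add [oieb,fah,ymmgl] -> 13 lines: bkyqs yjmlo iwx rkhur oieb fah ymmgl cdt bwxc dvuho swvor sbqk xszgc
Hunk 2: at line 9 remove [dvuho] add [yvd,gcn] -> 14 lines: bkyqs yjmlo iwx rkhur oieb fah ymmgl cdt bwxc yvd gcn swvor sbqk xszgc
Hunk 3: at line 3 remove [rkhur,oieb,fah] add [ksmxt,cfre] -> 13 lines: bkyqs yjmlo iwx ksmxt cfre ymmgl cdt bwxc yvd gcn swvor sbqk xszgc
Hunk 4: at line 9 remove [gcn,swvor] add [zqmlw,bzek,siz] -> 14 lines: bkyqs yjmlo iwx ksmxt cfre ymmgl cdt bwxc yvd zqmlw bzek siz sbqk xszgc
Hunk 5: at line 3 remove [cfre,ymmgl] add [kuc,zsri,kiqyh] -> 15 lines: bkyqs yjmlo iwx ksmxt kuc zsri kiqyh cdt bwxc yvd zqmlw bzek siz sbqk xszgc
Hunk 6: at line 5 remove [kiqyh,cdt] add [nzrzj,isg] -> 15 lines: bkyqs yjmlo iwx ksmxt kuc zsri nzrzj isg bwxc yvd zqmlw bzek siz sbqk xszgc
Hunk 7: at line 2 remove [ksmxt] add [fdz] -> 15 lines: bkyqs yjmlo iwx fdz kuc zsri nzrzj isg bwxc yvd zqmlw bzek siz sbqk xszgc
Final line count: 15

Answer: 15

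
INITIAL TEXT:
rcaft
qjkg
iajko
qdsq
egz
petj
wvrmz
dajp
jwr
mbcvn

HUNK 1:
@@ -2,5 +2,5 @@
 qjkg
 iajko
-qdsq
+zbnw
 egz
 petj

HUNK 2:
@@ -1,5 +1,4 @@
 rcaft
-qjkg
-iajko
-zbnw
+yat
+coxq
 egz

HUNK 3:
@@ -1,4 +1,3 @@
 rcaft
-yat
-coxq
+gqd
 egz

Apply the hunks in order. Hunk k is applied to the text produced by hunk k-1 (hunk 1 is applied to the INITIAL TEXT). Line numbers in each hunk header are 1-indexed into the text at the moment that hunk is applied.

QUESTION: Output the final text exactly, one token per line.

Hunk 1: at line 2 remove [qdsq] add [zbnw] -> 10 lines: rcaft qjkg iajko zbnw egz petj wvrmz dajp jwr mbcvn
Hunk 2: at line 1 remove [qjkg,iajko,zbnw] add [yat,coxq] -> 9 lines: rcaft yat coxq egz petj wvrmz dajp jwr mbcvn
Hunk 3: at line 1 remove [yat,coxq] add [gqd] -> 8 lines: rcaft gqd egz petj wvrmz dajp jwr mbcvn

Answer: rcaft
gqd
egz
petj
wvrmz
dajp
jwr
mbcvn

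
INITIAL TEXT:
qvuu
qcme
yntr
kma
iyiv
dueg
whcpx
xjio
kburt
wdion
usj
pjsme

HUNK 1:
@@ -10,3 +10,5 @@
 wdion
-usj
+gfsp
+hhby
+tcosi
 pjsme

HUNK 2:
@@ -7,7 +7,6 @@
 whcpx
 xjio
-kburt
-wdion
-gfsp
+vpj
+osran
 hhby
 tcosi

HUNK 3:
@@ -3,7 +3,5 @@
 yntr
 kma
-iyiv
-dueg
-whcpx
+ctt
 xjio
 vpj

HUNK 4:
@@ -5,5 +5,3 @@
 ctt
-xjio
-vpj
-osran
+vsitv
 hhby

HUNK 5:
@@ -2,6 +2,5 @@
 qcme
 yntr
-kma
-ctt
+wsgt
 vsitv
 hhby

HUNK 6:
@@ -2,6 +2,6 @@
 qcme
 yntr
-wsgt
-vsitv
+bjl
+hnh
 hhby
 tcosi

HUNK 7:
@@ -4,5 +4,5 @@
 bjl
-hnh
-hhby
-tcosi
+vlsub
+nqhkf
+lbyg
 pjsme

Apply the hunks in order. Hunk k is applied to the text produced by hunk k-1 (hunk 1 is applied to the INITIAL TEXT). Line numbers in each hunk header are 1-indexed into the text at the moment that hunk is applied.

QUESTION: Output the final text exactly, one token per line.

Answer: qvuu
qcme
yntr
bjl
vlsub
nqhkf
lbyg
pjsme

Derivation:
Hunk 1: at line 10 remove [usj] add [gfsp,hhby,tcosi] -> 14 lines: qvuu qcme yntr kma iyiv dueg whcpx xjio kburt wdion gfsp hhby tcosi pjsme
Hunk 2: at line 7 remove [kburt,wdion,gfsp] add [vpj,osran] -> 13 lines: qvuu qcme yntr kma iyiv dueg whcpx xjio vpj osran hhby tcosi pjsme
Hunk 3: at line 3 remove [iyiv,dueg,whcpx] add [ctt] -> 11 lines: qvuu qcme yntr kma ctt xjio vpj osran hhby tcosi pjsme
Hunk 4: at line 5 remove [xjio,vpj,osran] add [vsitv] -> 9 lines: qvuu qcme yntr kma ctt vsitv hhby tcosi pjsme
Hunk 5: at line 2 remove [kma,ctt] add [wsgt] -> 8 lines: qvuu qcme yntr wsgt vsitv hhby tcosi pjsme
Hunk 6: at line 2 remove [wsgt,vsitv] add [bjl,hnh] -> 8 lines: qvuu qcme yntr bjl hnh hhby tcosi pjsme
Hunk 7: at line 4 remove [hnh,hhby,tcosi] add [vlsub,nqhkf,lbyg] -> 8 lines: qvuu qcme yntr bjl vlsub nqhkf lbyg pjsme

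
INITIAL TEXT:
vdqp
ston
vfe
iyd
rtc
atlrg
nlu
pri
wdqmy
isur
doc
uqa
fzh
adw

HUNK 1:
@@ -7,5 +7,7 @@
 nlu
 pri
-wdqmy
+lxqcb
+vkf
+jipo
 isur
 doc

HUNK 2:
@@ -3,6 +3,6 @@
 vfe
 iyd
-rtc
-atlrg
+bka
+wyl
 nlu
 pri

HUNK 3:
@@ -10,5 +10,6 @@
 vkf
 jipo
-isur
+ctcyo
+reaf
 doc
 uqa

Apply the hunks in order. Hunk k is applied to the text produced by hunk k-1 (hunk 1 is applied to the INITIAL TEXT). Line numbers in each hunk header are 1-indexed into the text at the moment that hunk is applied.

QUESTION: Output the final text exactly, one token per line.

Answer: vdqp
ston
vfe
iyd
bka
wyl
nlu
pri
lxqcb
vkf
jipo
ctcyo
reaf
doc
uqa
fzh
adw

Derivation:
Hunk 1: at line 7 remove [wdqmy] add [lxqcb,vkf,jipo] -> 16 lines: vdqp ston vfe iyd rtc atlrg nlu pri lxqcb vkf jipo isur doc uqa fzh adw
Hunk 2: at line 3 remove [rtc,atlrg] add [bka,wyl] -> 16 lines: vdqp ston vfe iyd bka wyl nlu pri lxqcb vkf jipo isur doc uqa fzh adw
Hunk 3: at line 10 remove [isur] add [ctcyo,reaf] -> 17 lines: vdqp ston vfe iyd bka wyl nlu pri lxqcb vkf jipo ctcyo reaf doc uqa fzh adw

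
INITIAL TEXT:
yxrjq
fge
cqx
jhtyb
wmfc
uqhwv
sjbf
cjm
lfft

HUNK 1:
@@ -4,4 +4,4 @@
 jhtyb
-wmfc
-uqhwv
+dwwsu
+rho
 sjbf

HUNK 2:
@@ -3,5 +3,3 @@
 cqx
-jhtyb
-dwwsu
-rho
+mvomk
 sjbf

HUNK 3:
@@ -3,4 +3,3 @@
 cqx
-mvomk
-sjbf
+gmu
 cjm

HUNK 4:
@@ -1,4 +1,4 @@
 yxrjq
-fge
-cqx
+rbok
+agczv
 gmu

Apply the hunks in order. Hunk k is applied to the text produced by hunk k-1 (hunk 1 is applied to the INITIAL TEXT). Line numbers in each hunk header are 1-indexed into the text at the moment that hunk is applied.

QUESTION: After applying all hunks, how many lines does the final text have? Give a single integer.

Answer: 6

Derivation:
Hunk 1: at line 4 remove [wmfc,uqhwv] add [dwwsu,rho] -> 9 lines: yxrjq fge cqx jhtyb dwwsu rho sjbf cjm lfft
Hunk 2: at line 3 remove [jhtyb,dwwsu,rho] add [mvomk] -> 7 lines: yxrjq fge cqx mvomk sjbf cjm lfft
Hunk 3: at line 3 remove [mvomk,sjbf] add [gmu] -> 6 lines: yxrjq fge cqx gmu cjm lfft
Hunk 4: at line 1 remove [fge,cqx] add [rbok,agczv] -> 6 lines: yxrjq rbok agczv gmu cjm lfft
Final line count: 6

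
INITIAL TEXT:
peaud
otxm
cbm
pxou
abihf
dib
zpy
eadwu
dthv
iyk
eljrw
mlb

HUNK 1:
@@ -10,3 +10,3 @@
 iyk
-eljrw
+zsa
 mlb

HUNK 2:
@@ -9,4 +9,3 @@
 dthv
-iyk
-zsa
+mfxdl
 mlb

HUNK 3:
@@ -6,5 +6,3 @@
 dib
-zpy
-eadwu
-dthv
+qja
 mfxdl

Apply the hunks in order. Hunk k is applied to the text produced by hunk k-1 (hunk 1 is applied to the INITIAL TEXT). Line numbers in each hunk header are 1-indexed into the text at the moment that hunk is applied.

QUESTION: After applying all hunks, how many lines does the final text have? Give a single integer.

Answer: 9

Derivation:
Hunk 1: at line 10 remove [eljrw] add [zsa] -> 12 lines: peaud otxm cbm pxou abihf dib zpy eadwu dthv iyk zsa mlb
Hunk 2: at line 9 remove [iyk,zsa] add [mfxdl] -> 11 lines: peaud otxm cbm pxou abihf dib zpy eadwu dthv mfxdl mlb
Hunk 3: at line 6 remove [zpy,eadwu,dthv] add [qja] -> 9 lines: peaud otxm cbm pxou abihf dib qja mfxdl mlb
Final line count: 9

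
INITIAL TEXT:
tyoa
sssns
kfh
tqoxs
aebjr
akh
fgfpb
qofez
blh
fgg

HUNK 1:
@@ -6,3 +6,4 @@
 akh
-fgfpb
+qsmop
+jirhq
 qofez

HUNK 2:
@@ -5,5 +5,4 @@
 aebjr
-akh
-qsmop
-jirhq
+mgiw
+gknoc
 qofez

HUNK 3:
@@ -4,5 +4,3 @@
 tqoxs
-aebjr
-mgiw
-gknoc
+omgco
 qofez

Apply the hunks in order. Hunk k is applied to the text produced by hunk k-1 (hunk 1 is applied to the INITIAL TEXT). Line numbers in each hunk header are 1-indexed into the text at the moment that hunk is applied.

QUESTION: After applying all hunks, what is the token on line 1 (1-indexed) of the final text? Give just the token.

Hunk 1: at line 6 remove [fgfpb] add [qsmop,jirhq] -> 11 lines: tyoa sssns kfh tqoxs aebjr akh qsmop jirhq qofez blh fgg
Hunk 2: at line 5 remove [akh,qsmop,jirhq] add [mgiw,gknoc] -> 10 lines: tyoa sssns kfh tqoxs aebjr mgiw gknoc qofez blh fgg
Hunk 3: at line 4 remove [aebjr,mgiw,gknoc] add [omgco] -> 8 lines: tyoa sssns kfh tqoxs omgco qofez blh fgg
Final line 1: tyoa

Answer: tyoa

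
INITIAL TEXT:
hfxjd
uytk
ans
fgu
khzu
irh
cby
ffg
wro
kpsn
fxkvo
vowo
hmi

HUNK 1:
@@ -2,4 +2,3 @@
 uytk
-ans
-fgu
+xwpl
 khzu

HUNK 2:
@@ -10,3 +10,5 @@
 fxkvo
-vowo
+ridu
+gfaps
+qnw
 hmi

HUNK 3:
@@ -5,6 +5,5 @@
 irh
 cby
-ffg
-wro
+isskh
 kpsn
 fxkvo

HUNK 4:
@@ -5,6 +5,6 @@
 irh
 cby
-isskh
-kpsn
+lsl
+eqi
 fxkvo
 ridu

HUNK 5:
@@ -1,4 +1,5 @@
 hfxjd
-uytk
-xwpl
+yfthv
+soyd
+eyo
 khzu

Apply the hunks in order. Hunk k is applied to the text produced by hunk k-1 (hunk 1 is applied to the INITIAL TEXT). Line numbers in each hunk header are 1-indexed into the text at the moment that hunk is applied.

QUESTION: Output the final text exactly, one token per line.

Answer: hfxjd
yfthv
soyd
eyo
khzu
irh
cby
lsl
eqi
fxkvo
ridu
gfaps
qnw
hmi

Derivation:
Hunk 1: at line 2 remove [ans,fgu] add [xwpl] -> 12 lines: hfxjd uytk xwpl khzu irh cby ffg wro kpsn fxkvo vowo hmi
Hunk 2: at line 10 remove [vowo] add [ridu,gfaps,qnw] -> 14 lines: hfxjd uytk xwpl khzu irh cby ffg wro kpsn fxkvo ridu gfaps qnw hmi
Hunk 3: at line 5 remove [ffg,wro] add [isskh] -> 13 lines: hfxjd uytk xwpl khzu irh cby isskh kpsn fxkvo ridu gfaps qnw hmi
Hunk 4: at line 5 remove [isskh,kpsn] add [lsl,eqi] -> 13 lines: hfxjd uytk xwpl khzu irh cby lsl eqi fxkvo ridu gfaps qnw hmi
Hunk 5: at line 1 remove [uytk,xwpl] add [yfthv,soyd,eyo] -> 14 lines: hfxjd yfthv soyd eyo khzu irh cby lsl eqi fxkvo ridu gfaps qnw hmi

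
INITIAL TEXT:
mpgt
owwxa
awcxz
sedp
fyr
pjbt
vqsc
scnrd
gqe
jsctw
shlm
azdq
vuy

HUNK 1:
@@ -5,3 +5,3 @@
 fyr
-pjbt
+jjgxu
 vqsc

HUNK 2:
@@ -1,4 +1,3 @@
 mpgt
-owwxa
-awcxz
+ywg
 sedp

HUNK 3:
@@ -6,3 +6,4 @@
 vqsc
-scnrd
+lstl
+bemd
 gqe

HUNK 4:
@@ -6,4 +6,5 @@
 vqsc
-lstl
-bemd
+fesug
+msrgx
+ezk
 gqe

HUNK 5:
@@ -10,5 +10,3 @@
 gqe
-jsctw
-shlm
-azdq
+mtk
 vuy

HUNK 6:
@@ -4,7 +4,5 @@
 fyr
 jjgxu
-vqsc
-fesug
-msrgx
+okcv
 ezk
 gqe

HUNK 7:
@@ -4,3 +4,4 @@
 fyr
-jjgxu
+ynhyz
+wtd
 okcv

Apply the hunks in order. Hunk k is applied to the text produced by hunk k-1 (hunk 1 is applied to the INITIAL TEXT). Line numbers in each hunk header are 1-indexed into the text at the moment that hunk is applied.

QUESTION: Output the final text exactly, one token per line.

Hunk 1: at line 5 remove [pjbt] add [jjgxu] -> 13 lines: mpgt owwxa awcxz sedp fyr jjgxu vqsc scnrd gqe jsctw shlm azdq vuy
Hunk 2: at line 1 remove [owwxa,awcxz] add [ywg] -> 12 lines: mpgt ywg sedp fyr jjgxu vqsc scnrd gqe jsctw shlm azdq vuy
Hunk 3: at line 6 remove [scnrd] add [lstl,bemd] -> 13 lines: mpgt ywg sedp fyr jjgxu vqsc lstl bemd gqe jsctw shlm azdq vuy
Hunk 4: at line 6 remove [lstl,bemd] add [fesug,msrgx,ezk] -> 14 lines: mpgt ywg sedp fyr jjgxu vqsc fesug msrgx ezk gqe jsctw shlm azdq vuy
Hunk 5: at line 10 remove [jsctw,shlm,azdq] add [mtk] -> 12 lines: mpgt ywg sedp fyr jjgxu vqsc fesug msrgx ezk gqe mtk vuy
Hunk 6: at line 4 remove [vqsc,fesug,msrgx] add [okcv] -> 10 lines: mpgt ywg sedp fyr jjgxu okcv ezk gqe mtk vuy
Hunk 7: at line 4 remove [jjgxu] add [ynhyz,wtd] -> 11 lines: mpgt ywg sedp fyr ynhyz wtd okcv ezk gqe mtk vuy

Answer: mpgt
ywg
sedp
fyr
ynhyz
wtd
okcv
ezk
gqe
mtk
vuy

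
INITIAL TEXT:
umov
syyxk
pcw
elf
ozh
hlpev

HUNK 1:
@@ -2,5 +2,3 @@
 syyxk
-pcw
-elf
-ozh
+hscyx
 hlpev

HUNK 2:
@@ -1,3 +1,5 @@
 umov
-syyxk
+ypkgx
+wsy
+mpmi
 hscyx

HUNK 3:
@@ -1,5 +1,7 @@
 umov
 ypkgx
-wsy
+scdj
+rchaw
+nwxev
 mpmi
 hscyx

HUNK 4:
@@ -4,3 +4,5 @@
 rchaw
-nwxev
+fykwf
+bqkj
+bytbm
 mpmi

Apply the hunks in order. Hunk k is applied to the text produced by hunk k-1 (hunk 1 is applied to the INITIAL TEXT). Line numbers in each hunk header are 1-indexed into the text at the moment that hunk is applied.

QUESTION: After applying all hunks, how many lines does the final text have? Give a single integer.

Answer: 10

Derivation:
Hunk 1: at line 2 remove [pcw,elf,ozh] add [hscyx] -> 4 lines: umov syyxk hscyx hlpev
Hunk 2: at line 1 remove [syyxk] add [ypkgx,wsy,mpmi] -> 6 lines: umov ypkgx wsy mpmi hscyx hlpev
Hunk 3: at line 1 remove [wsy] add [scdj,rchaw,nwxev] -> 8 lines: umov ypkgx scdj rchaw nwxev mpmi hscyx hlpev
Hunk 4: at line 4 remove [nwxev] add [fykwf,bqkj,bytbm] -> 10 lines: umov ypkgx scdj rchaw fykwf bqkj bytbm mpmi hscyx hlpev
Final line count: 10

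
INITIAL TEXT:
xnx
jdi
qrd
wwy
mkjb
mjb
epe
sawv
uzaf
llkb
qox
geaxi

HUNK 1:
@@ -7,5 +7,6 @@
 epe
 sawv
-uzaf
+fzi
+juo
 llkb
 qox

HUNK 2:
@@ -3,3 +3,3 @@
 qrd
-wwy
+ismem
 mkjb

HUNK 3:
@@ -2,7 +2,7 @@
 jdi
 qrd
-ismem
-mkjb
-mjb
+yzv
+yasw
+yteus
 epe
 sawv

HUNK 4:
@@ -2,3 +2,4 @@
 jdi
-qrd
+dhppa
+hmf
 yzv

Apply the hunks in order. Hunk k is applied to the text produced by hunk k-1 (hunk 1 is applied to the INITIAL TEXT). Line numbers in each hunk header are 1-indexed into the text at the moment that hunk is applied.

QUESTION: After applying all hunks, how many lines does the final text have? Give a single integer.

Hunk 1: at line 7 remove [uzaf] add [fzi,juo] -> 13 lines: xnx jdi qrd wwy mkjb mjb epe sawv fzi juo llkb qox geaxi
Hunk 2: at line 3 remove [wwy] add [ismem] -> 13 lines: xnx jdi qrd ismem mkjb mjb epe sawv fzi juo llkb qox geaxi
Hunk 3: at line 2 remove [ismem,mkjb,mjb] add [yzv,yasw,yteus] -> 13 lines: xnx jdi qrd yzv yasw yteus epe sawv fzi juo llkb qox geaxi
Hunk 4: at line 2 remove [qrd] add [dhppa,hmf] -> 14 lines: xnx jdi dhppa hmf yzv yasw yteus epe sawv fzi juo llkb qox geaxi
Final line count: 14

Answer: 14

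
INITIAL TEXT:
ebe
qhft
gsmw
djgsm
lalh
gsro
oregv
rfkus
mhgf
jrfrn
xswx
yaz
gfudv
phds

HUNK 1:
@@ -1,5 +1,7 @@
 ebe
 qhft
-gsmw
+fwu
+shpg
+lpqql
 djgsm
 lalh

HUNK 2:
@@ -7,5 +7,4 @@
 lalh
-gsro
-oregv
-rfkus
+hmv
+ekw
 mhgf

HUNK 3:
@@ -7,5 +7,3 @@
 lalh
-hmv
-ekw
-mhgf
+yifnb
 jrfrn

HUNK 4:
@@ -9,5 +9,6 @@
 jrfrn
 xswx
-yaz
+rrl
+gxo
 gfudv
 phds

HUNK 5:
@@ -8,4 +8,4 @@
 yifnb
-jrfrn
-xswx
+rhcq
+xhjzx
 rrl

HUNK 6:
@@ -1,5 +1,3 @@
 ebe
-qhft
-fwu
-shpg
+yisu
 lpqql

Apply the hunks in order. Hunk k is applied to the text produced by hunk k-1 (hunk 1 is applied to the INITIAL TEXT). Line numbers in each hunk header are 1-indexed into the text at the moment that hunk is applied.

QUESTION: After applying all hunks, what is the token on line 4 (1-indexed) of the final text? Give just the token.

Hunk 1: at line 1 remove [gsmw] add [fwu,shpg,lpqql] -> 16 lines: ebe qhft fwu shpg lpqql djgsm lalh gsro oregv rfkus mhgf jrfrn xswx yaz gfudv phds
Hunk 2: at line 7 remove [gsro,oregv,rfkus] add [hmv,ekw] -> 15 lines: ebe qhft fwu shpg lpqql djgsm lalh hmv ekw mhgf jrfrn xswx yaz gfudv phds
Hunk 3: at line 7 remove [hmv,ekw,mhgf] add [yifnb] -> 13 lines: ebe qhft fwu shpg lpqql djgsm lalh yifnb jrfrn xswx yaz gfudv phds
Hunk 4: at line 9 remove [yaz] add [rrl,gxo] -> 14 lines: ebe qhft fwu shpg lpqql djgsm lalh yifnb jrfrn xswx rrl gxo gfudv phds
Hunk 5: at line 8 remove [jrfrn,xswx] add [rhcq,xhjzx] -> 14 lines: ebe qhft fwu shpg lpqql djgsm lalh yifnb rhcq xhjzx rrl gxo gfudv phds
Hunk 6: at line 1 remove [qhft,fwu,shpg] add [yisu] -> 12 lines: ebe yisu lpqql djgsm lalh yifnb rhcq xhjzx rrl gxo gfudv phds
Final line 4: djgsm

Answer: djgsm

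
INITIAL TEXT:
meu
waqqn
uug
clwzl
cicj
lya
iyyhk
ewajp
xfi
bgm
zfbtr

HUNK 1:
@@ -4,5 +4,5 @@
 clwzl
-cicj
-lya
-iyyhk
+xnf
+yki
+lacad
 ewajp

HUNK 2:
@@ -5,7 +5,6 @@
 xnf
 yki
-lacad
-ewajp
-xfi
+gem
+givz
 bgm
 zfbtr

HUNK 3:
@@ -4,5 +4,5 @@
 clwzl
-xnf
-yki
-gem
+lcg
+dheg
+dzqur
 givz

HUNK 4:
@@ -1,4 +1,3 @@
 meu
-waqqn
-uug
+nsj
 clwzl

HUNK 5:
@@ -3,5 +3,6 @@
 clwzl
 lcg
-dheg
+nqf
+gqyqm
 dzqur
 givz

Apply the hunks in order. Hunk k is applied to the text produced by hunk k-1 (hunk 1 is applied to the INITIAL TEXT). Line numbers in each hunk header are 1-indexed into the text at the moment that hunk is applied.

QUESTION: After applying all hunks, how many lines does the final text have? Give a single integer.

Hunk 1: at line 4 remove [cicj,lya,iyyhk] add [xnf,yki,lacad] -> 11 lines: meu waqqn uug clwzl xnf yki lacad ewajp xfi bgm zfbtr
Hunk 2: at line 5 remove [lacad,ewajp,xfi] add [gem,givz] -> 10 lines: meu waqqn uug clwzl xnf yki gem givz bgm zfbtr
Hunk 3: at line 4 remove [xnf,yki,gem] add [lcg,dheg,dzqur] -> 10 lines: meu waqqn uug clwzl lcg dheg dzqur givz bgm zfbtr
Hunk 4: at line 1 remove [waqqn,uug] add [nsj] -> 9 lines: meu nsj clwzl lcg dheg dzqur givz bgm zfbtr
Hunk 5: at line 3 remove [dheg] add [nqf,gqyqm] -> 10 lines: meu nsj clwzl lcg nqf gqyqm dzqur givz bgm zfbtr
Final line count: 10

Answer: 10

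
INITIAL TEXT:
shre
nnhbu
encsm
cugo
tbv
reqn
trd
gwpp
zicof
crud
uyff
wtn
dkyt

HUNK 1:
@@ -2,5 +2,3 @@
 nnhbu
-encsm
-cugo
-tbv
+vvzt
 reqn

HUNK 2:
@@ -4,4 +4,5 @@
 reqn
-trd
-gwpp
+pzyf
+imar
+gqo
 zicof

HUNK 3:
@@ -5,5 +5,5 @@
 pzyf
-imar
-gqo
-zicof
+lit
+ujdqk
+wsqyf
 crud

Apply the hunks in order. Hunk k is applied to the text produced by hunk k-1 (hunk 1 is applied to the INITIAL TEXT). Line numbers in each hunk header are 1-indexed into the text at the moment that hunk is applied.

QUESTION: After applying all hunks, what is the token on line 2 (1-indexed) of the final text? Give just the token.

Hunk 1: at line 2 remove [encsm,cugo,tbv] add [vvzt] -> 11 lines: shre nnhbu vvzt reqn trd gwpp zicof crud uyff wtn dkyt
Hunk 2: at line 4 remove [trd,gwpp] add [pzyf,imar,gqo] -> 12 lines: shre nnhbu vvzt reqn pzyf imar gqo zicof crud uyff wtn dkyt
Hunk 3: at line 5 remove [imar,gqo,zicof] add [lit,ujdqk,wsqyf] -> 12 lines: shre nnhbu vvzt reqn pzyf lit ujdqk wsqyf crud uyff wtn dkyt
Final line 2: nnhbu

Answer: nnhbu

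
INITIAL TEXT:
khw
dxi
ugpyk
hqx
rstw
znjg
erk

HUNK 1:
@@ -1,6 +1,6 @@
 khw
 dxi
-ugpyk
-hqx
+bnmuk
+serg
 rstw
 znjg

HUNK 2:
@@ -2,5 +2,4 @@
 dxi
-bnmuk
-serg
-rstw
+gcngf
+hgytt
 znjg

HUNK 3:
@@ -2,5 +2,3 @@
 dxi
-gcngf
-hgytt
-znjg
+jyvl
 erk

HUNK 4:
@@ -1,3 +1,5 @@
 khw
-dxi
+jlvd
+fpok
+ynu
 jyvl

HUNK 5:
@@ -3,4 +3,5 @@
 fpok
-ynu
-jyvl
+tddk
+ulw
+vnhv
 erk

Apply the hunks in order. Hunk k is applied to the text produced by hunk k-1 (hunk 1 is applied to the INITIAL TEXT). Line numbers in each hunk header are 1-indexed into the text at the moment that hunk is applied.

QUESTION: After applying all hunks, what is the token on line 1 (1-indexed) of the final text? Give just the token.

Answer: khw

Derivation:
Hunk 1: at line 1 remove [ugpyk,hqx] add [bnmuk,serg] -> 7 lines: khw dxi bnmuk serg rstw znjg erk
Hunk 2: at line 2 remove [bnmuk,serg,rstw] add [gcngf,hgytt] -> 6 lines: khw dxi gcngf hgytt znjg erk
Hunk 3: at line 2 remove [gcngf,hgytt,znjg] add [jyvl] -> 4 lines: khw dxi jyvl erk
Hunk 4: at line 1 remove [dxi] add [jlvd,fpok,ynu] -> 6 lines: khw jlvd fpok ynu jyvl erk
Hunk 5: at line 3 remove [ynu,jyvl] add [tddk,ulw,vnhv] -> 7 lines: khw jlvd fpok tddk ulw vnhv erk
Final line 1: khw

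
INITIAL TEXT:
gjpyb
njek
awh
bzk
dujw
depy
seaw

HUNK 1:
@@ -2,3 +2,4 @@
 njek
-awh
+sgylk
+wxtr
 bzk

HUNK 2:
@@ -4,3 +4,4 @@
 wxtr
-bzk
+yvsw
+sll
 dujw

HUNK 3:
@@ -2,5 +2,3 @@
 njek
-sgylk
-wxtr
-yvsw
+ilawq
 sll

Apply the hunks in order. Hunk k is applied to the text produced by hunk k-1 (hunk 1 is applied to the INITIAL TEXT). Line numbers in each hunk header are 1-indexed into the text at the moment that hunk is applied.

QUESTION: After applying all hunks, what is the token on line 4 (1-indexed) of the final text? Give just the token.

Hunk 1: at line 2 remove [awh] add [sgylk,wxtr] -> 8 lines: gjpyb njek sgylk wxtr bzk dujw depy seaw
Hunk 2: at line 4 remove [bzk] add [yvsw,sll] -> 9 lines: gjpyb njek sgylk wxtr yvsw sll dujw depy seaw
Hunk 3: at line 2 remove [sgylk,wxtr,yvsw] add [ilawq] -> 7 lines: gjpyb njek ilawq sll dujw depy seaw
Final line 4: sll

Answer: sll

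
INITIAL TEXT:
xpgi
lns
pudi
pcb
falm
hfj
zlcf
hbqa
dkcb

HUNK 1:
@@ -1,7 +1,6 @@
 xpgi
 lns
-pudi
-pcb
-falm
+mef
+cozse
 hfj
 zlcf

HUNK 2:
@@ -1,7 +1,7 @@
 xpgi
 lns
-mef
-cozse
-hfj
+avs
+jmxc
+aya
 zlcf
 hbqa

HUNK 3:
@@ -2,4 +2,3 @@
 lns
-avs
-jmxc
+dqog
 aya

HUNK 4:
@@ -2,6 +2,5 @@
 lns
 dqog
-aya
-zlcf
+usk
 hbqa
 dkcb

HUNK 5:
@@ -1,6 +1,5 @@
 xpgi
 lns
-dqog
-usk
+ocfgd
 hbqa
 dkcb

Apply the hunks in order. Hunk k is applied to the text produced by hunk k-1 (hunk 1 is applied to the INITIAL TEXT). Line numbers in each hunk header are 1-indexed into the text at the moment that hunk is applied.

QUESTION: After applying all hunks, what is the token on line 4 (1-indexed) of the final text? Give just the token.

Answer: hbqa

Derivation:
Hunk 1: at line 1 remove [pudi,pcb,falm] add [mef,cozse] -> 8 lines: xpgi lns mef cozse hfj zlcf hbqa dkcb
Hunk 2: at line 1 remove [mef,cozse,hfj] add [avs,jmxc,aya] -> 8 lines: xpgi lns avs jmxc aya zlcf hbqa dkcb
Hunk 3: at line 2 remove [avs,jmxc] add [dqog] -> 7 lines: xpgi lns dqog aya zlcf hbqa dkcb
Hunk 4: at line 2 remove [aya,zlcf] add [usk] -> 6 lines: xpgi lns dqog usk hbqa dkcb
Hunk 5: at line 1 remove [dqog,usk] add [ocfgd] -> 5 lines: xpgi lns ocfgd hbqa dkcb
Final line 4: hbqa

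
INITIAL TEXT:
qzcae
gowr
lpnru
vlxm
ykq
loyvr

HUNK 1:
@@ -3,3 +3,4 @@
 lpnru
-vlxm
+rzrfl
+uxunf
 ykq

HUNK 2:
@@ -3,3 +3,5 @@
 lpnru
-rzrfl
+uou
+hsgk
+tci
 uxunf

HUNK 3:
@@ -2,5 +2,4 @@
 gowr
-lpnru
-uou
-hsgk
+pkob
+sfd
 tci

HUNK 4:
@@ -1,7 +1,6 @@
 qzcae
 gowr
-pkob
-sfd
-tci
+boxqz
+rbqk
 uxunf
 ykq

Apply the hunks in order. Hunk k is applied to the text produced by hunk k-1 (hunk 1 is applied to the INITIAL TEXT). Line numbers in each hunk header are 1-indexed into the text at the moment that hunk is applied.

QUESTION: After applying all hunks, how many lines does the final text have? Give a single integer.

Hunk 1: at line 3 remove [vlxm] add [rzrfl,uxunf] -> 7 lines: qzcae gowr lpnru rzrfl uxunf ykq loyvr
Hunk 2: at line 3 remove [rzrfl] add [uou,hsgk,tci] -> 9 lines: qzcae gowr lpnru uou hsgk tci uxunf ykq loyvr
Hunk 3: at line 2 remove [lpnru,uou,hsgk] add [pkob,sfd] -> 8 lines: qzcae gowr pkob sfd tci uxunf ykq loyvr
Hunk 4: at line 1 remove [pkob,sfd,tci] add [boxqz,rbqk] -> 7 lines: qzcae gowr boxqz rbqk uxunf ykq loyvr
Final line count: 7

Answer: 7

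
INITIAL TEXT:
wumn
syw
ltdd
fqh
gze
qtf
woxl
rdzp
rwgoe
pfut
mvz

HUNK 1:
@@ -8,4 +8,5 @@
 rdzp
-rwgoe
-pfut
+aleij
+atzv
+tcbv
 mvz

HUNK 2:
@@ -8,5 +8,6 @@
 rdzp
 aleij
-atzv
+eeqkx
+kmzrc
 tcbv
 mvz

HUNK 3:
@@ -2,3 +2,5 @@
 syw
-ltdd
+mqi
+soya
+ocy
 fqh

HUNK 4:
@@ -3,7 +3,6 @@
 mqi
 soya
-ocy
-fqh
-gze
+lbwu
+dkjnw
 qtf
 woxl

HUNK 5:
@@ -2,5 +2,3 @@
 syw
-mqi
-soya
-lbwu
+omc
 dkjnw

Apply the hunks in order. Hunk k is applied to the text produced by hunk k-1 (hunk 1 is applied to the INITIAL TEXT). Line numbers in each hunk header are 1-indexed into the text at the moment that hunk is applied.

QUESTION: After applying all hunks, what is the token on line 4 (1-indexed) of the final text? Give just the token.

Answer: dkjnw

Derivation:
Hunk 1: at line 8 remove [rwgoe,pfut] add [aleij,atzv,tcbv] -> 12 lines: wumn syw ltdd fqh gze qtf woxl rdzp aleij atzv tcbv mvz
Hunk 2: at line 8 remove [atzv] add [eeqkx,kmzrc] -> 13 lines: wumn syw ltdd fqh gze qtf woxl rdzp aleij eeqkx kmzrc tcbv mvz
Hunk 3: at line 2 remove [ltdd] add [mqi,soya,ocy] -> 15 lines: wumn syw mqi soya ocy fqh gze qtf woxl rdzp aleij eeqkx kmzrc tcbv mvz
Hunk 4: at line 3 remove [ocy,fqh,gze] add [lbwu,dkjnw] -> 14 lines: wumn syw mqi soya lbwu dkjnw qtf woxl rdzp aleij eeqkx kmzrc tcbv mvz
Hunk 5: at line 2 remove [mqi,soya,lbwu] add [omc] -> 12 lines: wumn syw omc dkjnw qtf woxl rdzp aleij eeqkx kmzrc tcbv mvz
Final line 4: dkjnw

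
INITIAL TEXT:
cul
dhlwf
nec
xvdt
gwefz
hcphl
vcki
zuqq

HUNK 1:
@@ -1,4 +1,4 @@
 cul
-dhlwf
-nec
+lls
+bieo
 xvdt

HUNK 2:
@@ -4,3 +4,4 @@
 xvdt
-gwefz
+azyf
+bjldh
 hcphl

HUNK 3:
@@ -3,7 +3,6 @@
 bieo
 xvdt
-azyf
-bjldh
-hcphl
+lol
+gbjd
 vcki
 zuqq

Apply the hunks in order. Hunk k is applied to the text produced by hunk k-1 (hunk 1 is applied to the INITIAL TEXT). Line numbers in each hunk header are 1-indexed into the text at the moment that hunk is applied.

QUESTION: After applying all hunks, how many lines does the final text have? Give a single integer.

Answer: 8

Derivation:
Hunk 1: at line 1 remove [dhlwf,nec] add [lls,bieo] -> 8 lines: cul lls bieo xvdt gwefz hcphl vcki zuqq
Hunk 2: at line 4 remove [gwefz] add [azyf,bjldh] -> 9 lines: cul lls bieo xvdt azyf bjldh hcphl vcki zuqq
Hunk 3: at line 3 remove [azyf,bjldh,hcphl] add [lol,gbjd] -> 8 lines: cul lls bieo xvdt lol gbjd vcki zuqq
Final line count: 8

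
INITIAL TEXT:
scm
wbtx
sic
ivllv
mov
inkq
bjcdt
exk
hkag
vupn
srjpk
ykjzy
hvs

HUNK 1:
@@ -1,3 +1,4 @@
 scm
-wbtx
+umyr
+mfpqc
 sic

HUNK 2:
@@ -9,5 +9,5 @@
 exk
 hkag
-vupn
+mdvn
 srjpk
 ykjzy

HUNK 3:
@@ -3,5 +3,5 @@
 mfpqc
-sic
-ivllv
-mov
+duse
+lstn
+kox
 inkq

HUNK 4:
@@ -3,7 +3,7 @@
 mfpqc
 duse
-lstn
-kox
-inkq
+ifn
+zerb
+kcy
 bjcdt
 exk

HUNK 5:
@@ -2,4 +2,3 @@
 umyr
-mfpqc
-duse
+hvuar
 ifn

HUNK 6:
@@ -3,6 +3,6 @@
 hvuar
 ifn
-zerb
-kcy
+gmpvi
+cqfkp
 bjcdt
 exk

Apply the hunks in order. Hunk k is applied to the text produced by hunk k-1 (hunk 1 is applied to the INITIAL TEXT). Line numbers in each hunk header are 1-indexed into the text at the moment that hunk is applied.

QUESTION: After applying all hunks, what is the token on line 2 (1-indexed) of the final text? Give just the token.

Hunk 1: at line 1 remove [wbtx] add [umyr,mfpqc] -> 14 lines: scm umyr mfpqc sic ivllv mov inkq bjcdt exk hkag vupn srjpk ykjzy hvs
Hunk 2: at line 9 remove [vupn] add [mdvn] -> 14 lines: scm umyr mfpqc sic ivllv mov inkq bjcdt exk hkag mdvn srjpk ykjzy hvs
Hunk 3: at line 3 remove [sic,ivllv,mov] add [duse,lstn,kox] -> 14 lines: scm umyr mfpqc duse lstn kox inkq bjcdt exk hkag mdvn srjpk ykjzy hvs
Hunk 4: at line 3 remove [lstn,kox,inkq] add [ifn,zerb,kcy] -> 14 lines: scm umyr mfpqc duse ifn zerb kcy bjcdt exk hkag mdvn srjpk ykjzy hvs
Hunk 5: at line 2 remove [mfpqc,duse] add [hvuar] -> 13 lines: scm umyr hvuar ifn zerb kcy bjcdt exk hkag mdvn srjpk ykjzy hvs
Hunk 6: at line 3 remove [zerb,kcy] add [gmpvi,cqfkp] -> 13 lines: scm umyr hvuar ifn gmpvi cqfkp bjcdt exk hkag mdvn srjpk ykjzy hvs
Final line 2: umyr

Answer: umyr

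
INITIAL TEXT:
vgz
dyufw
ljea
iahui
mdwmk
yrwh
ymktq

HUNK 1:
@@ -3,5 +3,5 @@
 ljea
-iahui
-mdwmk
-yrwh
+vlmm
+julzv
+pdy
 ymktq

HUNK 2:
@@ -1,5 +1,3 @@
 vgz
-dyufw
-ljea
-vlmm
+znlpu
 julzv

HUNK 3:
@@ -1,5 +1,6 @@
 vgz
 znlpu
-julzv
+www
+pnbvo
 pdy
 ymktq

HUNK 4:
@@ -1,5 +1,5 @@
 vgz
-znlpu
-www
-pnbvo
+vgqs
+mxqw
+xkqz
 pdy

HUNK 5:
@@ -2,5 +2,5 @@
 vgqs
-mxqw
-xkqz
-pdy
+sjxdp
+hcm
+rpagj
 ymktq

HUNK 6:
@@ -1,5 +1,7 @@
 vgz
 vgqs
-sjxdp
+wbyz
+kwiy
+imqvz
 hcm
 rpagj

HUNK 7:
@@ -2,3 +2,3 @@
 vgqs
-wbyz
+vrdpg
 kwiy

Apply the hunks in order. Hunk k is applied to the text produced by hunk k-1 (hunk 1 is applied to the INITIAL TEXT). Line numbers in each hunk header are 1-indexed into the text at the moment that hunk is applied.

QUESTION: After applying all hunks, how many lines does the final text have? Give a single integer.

Answer: 8

Derivation:
Hunk 1: at line 3 remove [iahui,mdwmk,yrwh] add [vlmm,julzv,pdy] -> 7 lines: vgz dyufw ljea vlmm julzv pdy ymktq
Hunk 2: at line 1 remove [dyufw,ljea,vlmm] add [znlpu] -> 5 lines: vgz znlpu julzv pdy ymktq
Hunk 3: at line 1 remove [julzv] add [www,pnbvo] -> 6 lines: vgz znlpu www pnbvo pdy ymktq
Hunk 4: at line 1 remove [znlpu,www,pnbvo] add [vgqs,mxqw,xkqz] -> 6 lines: vgz vgqs mxqw xkqz pdy ymktq
Hunk 5: at line 2 remove [mxqw,xkqz,pdy] add [sjxdp,hcm,rpagj] -> 6 lines: vgz vgqs sjxdp hcm rpagj ymktq
Hunk 6: at line 1 remove [sjxdp] add [wbyz,kwiy,imqvz] -> 8 lines: vgz vgqs wbyz kwiy imqvz hcm rpagj ymktq
Hunk 7: at line 2 remove [wbyz] add [vrdpg] -> 8 lines: vgz vgqs vrdpg kwiy imqvz hcm rpagj ymktq
Final line count: 8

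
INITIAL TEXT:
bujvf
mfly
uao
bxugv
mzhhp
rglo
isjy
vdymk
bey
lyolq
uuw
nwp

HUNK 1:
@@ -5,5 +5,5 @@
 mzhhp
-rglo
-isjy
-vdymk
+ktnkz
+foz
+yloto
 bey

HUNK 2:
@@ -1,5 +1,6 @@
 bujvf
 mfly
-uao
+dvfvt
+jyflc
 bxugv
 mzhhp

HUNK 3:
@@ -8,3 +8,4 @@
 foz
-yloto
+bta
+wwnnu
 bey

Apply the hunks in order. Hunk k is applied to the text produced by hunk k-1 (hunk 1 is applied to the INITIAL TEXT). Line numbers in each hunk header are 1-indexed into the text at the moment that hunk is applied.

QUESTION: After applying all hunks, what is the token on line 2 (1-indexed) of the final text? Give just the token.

Hunk 1: at line 5 remove [rglo,isjy,vdymk] add [ktnkz,foz,yloto] -> 12 lines: bujvf mfly uao bxugv mzhhp ktnkz foz yloto bey lyolq uuw nwp
Hunk 2: at line 1 remove [uao] add [dvfvt,jyflc] -> 13 lines: bujvf mfly dvfvt jyflc bxugv mzhhp ktnkz foz yloto bey lyolq uuw nwp
Hunk 3: at line 8 remove [yloto] add [bta,wwnnu] -> 14 lines: bujvf mfly dvfvt jyflc bxugv mzhhp ktnkz foz bta wwnnu bey lyolq uuw nwp
Final line 2: mfly

Answer: mfly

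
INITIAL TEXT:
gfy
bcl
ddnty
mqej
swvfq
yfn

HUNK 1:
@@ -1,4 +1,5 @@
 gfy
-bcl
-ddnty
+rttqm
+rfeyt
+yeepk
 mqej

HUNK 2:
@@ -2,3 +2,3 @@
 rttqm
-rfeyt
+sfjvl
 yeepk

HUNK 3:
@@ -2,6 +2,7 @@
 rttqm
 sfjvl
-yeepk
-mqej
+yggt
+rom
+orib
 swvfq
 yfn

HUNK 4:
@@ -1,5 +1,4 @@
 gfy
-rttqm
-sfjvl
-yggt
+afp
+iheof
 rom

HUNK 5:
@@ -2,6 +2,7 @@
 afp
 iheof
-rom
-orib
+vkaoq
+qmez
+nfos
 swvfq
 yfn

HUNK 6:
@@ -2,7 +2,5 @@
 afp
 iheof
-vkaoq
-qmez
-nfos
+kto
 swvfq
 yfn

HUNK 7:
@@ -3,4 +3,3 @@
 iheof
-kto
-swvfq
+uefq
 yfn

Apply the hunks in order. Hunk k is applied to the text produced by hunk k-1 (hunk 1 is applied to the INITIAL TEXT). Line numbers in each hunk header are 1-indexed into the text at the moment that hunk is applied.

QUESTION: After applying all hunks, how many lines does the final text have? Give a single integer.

Hunk 1: at line 1 remove [bcl,ddnty] add [rttqm,rfeyt,yeepk] -> 7 lines: gfy rttqm rfeyt yeepk mqej swvfq yfn
Hunk 2: at line 2 remove [rfeyt] add [sfjvl] -> 7 lines: gfy rttqm sfjvl yeepk mqej swvfq yfn
Hunk 3: at line 2 remove [yeepk,mqej] add [yggt,rom,orib] -> 8 lines: gfy rttqm sfjvl yggt rom orib swvfq yfn
Hunk 4: at line 1 remove [rttqm,sfjvl,yggt] add [afp,iheof] -> 7 lines: gfy afp iheof rom orib swvfq yfn
Hunk 5: at line 2 remove [rom,orib] add [vkaoq,qmez,nfos] -> 8 lines: gfy afp iheof vkaoq qmez nfos swvfq yfn
Hunk 6: at line 2 remove [vkaoq,qmez,nfos] add [kto] -> 6 lines: gfy afp iheof kto swvfq yfn
Hunk 7: at line 3 remove [kto,swvfq] add [uefq] -> 5 lines: gfy afp iheof uefq yfn
Final line count: 5

Answer: 5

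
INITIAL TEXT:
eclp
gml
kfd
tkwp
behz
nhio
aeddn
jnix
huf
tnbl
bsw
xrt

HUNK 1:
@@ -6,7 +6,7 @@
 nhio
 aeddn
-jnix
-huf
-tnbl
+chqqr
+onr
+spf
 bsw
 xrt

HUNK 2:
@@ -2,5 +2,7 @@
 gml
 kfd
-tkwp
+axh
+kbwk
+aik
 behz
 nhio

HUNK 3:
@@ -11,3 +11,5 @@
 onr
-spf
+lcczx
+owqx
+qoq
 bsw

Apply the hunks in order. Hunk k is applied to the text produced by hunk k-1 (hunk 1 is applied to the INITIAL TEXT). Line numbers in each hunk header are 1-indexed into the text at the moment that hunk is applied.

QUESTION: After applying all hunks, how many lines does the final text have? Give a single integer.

Answer: 16

Derivation:
Hunk 1: at line 6 remove [jnix,huf,tnbl] add [chqqr,onr,spf] -> 12 lines: eclp gml kfd tkwp behz nhio aeddn chqqr onr spf bsw xrt
Hunk 2: at line 2 remove [tkwp] add [axh,kbwk,aik] -> 14 lines: eclp gml kfd axh kbwk aik behz nhio aeddn chqqr onr spf bsw xrt
Hunk 3: at line 11 remove [spf] add [lcczx,owqx,qoq] -> 16 lines: eclp gml kfd axh kbwk aik behz nhio aeddn chqqr onr lcczx owqx qoq bsw xrt
Final line count: 16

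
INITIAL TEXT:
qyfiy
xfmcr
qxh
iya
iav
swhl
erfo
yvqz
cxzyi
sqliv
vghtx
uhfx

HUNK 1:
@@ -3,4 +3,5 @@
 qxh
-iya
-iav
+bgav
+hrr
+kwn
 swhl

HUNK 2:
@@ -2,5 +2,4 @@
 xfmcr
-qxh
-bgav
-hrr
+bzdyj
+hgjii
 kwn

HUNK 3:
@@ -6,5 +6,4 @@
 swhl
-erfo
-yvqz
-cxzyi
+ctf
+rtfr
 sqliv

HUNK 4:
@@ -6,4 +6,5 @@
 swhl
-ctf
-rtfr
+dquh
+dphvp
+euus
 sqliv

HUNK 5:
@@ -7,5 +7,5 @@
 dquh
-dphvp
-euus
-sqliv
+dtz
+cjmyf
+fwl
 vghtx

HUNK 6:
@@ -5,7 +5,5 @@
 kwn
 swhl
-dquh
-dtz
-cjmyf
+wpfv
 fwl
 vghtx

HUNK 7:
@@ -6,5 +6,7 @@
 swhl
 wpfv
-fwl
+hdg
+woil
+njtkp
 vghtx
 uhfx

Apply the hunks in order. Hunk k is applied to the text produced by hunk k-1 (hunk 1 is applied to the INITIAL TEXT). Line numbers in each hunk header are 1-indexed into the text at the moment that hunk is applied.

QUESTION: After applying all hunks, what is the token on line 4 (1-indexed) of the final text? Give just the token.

Answer: hgjii

Derivation:
Hunk 1: at line 3 remove [iya,iav] add [bgav,hrr,kwn] -> 13 lines: qyfiy xfmcr qxh bgav hrr kwn swhl erfo yvqz cxzyi sqliv vghtx uhfx
Hunk 2: at line 2 remove [qxh,bgav,hrr] add [bzdyj,hgjii] -> 12 lines: qyfiy xfmcr bzdyj hgjii kwn swhl erfo yvqz cxzyi sqliv vghtx uhfx
Hunk 3: at line 6 remove [erfo,yvqz,cxzyi] add [ctf,rtfr] -> 11 lines: qyfiy xfmcr bzdyj hgjii kwn swhl ctf rtfr sqliv vghtx uhfx
Hunk 4: at line 6 remove [ctf,rtfr] add [dquh,dphvp,euus] -> 12 lines: qyfiy xfmcr bzdyj hgjii kwn swhl dquh dphvp euus sqliv vghtx uhfx
Hunk 5: at line 7 remove [dphvp,euus,sqliv] add [dtz,cjmyf,fwl] -> 12 lines: qyfiy xfmcr bzdyj hgjii kwn swhl dquh dtz cjmyf fwl vghtx uhfx
Hunk 6: at line 5 remove [dquh,dtz,cjmyf] add [wpfv] -> 10 lines: qyfiy xfmcr bzdyj hgjii kwn swhl wpfv fwl vghtx uhfx
Hunk 7: at line 6 remove [fwl] add [hdg,woil,njtkp] -> 12 lines: qyfiy xfmcr bzdyj hgjii kwn swhl wpfv hdg woil njtkp vghtx uhfx
Final line 4: hgjii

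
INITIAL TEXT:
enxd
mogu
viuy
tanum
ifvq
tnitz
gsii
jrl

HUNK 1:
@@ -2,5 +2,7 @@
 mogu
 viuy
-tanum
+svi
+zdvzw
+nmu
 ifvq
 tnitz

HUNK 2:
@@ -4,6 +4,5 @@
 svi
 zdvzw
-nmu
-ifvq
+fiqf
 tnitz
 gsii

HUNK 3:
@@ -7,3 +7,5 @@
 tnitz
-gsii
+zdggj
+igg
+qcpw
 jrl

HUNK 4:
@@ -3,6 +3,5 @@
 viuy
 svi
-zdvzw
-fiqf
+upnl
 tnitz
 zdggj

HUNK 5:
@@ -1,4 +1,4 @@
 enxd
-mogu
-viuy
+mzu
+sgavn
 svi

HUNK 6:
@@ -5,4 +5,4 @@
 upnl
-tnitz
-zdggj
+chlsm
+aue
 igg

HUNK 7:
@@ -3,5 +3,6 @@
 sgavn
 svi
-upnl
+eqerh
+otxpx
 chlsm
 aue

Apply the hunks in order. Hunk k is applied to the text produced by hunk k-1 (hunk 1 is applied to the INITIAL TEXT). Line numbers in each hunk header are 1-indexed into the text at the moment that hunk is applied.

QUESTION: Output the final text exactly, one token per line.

Answer: enxd
mzu
sgavn
svi
eqerh
otxpx
chlsm
aue
igg
qcpw
jrl

Derivation:
Hunk 1: at line 2 remove [tanum] add [svi,zdvzw,nmu] -> 10 lines: enxd mogu viuy svi zdvzw nmu ifvq tnitz gsii jrl
Hunk 2: at line 4 remove [nmu,ifvq] add [fiqf] -> 9 lines: enxd mogu viuy svi zdvzw fiqf tnitz gsii jrl
Hunk 3: at line 7 remove [gsii] add [zdggj,igg,qcpw] -> 11 lines: enxd mogu viuy svi zdvzw fiqf tnitz zdggj igg qcpw jrl
Hunk 4: at line 3 remove [zdvzw,fiqf] add [upnl] -> 10 lines: enxd mogu viuy svi upnl tnitz zdggj igg qcpw jrl
Hunk 5: at line 1 remove [mogu,viuy] add [mzu,sgavn] -> 10 lines: enxd mzu sgavn svi upnl tnitz zdggj igg qcpw jrl
Hunk 6: at line 5 remove [tnitz,zdggj] add [chlsm,aue] -> 10 lines: enxd mzu sgavn svi upnl chlsm aue igg qcpw jrl
Hunk 7: at line 3 remove [upnl] add [eqerh,otxpx] -> 11 lines: enxd mzu sgavn svi eqerh otxpx chlsm aue igg qcpw jrl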